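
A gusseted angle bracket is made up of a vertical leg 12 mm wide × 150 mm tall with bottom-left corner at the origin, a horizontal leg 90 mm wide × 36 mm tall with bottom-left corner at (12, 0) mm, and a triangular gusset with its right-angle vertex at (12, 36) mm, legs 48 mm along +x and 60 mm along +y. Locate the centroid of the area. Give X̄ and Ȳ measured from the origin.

X̄ = 36.39 mm, Ȳ = 42.28 mm

Part | A | x̄ᵢ | ȳᵢ | A·x̄ᵢ | A·ȳᵢ
vertical leg | 1800.00 | 6.00 | 75.00 | 10800.00 | 135000.00
horizontal leg | 3240.00 | 57.00 | 18.00 | 184680.00 | 58320.00
gusset | 1440.00 | 28.00 | 56.00 | 40320.00 | 80640.00
Σ | 6480.00 |  |  | 235800.00 | 273960.00
X̄ = 235800.00 / 6480.00 = 36.39 mm
Ȳ = 273960.00 / 6480.00 = 42.28 mm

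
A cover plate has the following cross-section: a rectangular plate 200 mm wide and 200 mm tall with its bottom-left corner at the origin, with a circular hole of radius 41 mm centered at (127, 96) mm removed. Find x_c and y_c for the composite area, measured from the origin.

plate: A = 200 × 200 = 40000.00, centroid at (100.00, 100.00).
hole: A = −π·41² = -5281.02, centroid at (127.00, 96.00).
ΣA = 34718.98 mm², ΣAx_c = 3329310.81 mm³, ΣAy_c = 3493022.34 mm³.
x_c = 3329310.81/34718.98 = 95.89 mm; y_c = 3493022.34/34718.98 = 100.61 mm.

x_c = 95.89 mm, y_c = 100.61 mm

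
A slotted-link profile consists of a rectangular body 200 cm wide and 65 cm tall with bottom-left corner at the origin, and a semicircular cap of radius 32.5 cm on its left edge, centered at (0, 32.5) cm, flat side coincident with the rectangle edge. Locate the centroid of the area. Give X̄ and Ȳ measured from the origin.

Part | A | x̄ᵢ | ȳᵢ | A·x̄ᵢ | A·ȳᵢ
rectangular body | 13000.00 | 100.00 | 32.50 | 1300000.00 | 422500.00
semicircular end | 1659.15 | -13.79 | 32.50 | -22885.42 | 53922.49
Σ | 14659.15 |  |  | 1277114.58 | 476422.49
X̄ = 1277114.58 / 14659.15 = 87.12 cm
Ȳ = 476422.49 / 14659.15 = 32.50 cm

X̄ = 87.12 cm, Ȳ = 32.50 cm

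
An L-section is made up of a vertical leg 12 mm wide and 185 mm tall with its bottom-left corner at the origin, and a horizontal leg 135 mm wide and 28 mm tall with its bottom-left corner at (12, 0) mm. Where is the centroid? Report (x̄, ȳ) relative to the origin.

Part | A | x̄ᵢ | ȳᵢ | A·x̄ᵢ | A·ȳᵢ
vertical leg | 2220.00 | 6.00 | 92.50 | 13320.00 | 205350.00
horizontal leg | 3780.00 | 79.50 | 14.00 | 300510.00 | 52920.00
Σ | 6000.00 |  |  | 313830.00 | 258270.00
x̄ = 313830.00 / 6000.00 = 52.30 mm
ȳ = 258270.00 / 6000.00 = 43.05 mm

x̄ = 52.30 mm, ȳ = 43.05 mm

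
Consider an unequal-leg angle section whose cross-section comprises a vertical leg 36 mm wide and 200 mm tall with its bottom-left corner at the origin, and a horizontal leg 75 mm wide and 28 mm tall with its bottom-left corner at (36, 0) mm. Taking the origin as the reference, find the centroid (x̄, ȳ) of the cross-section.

Part | A | x̄ᵢ | ȳᵢ | A·x̄ᵢ | A·ȳᵢ
vertical leg | 7200.00 | 18.00 | 100.00 | 129600.00 | 720000.00
horizontal leg | 2100.00 | 73.50 | 14.00 | 154350.00 | 29400.00
Σ | 9300.00 |  |  | 283950.00 | 749400.00
x̄ = 283950.00 / 9300.00 = 30.53 mm
ȳ = 749400.00 / 9300.00 = 80.58 mm

x̄ = 30.53 mm, ȳ = 80.58 mm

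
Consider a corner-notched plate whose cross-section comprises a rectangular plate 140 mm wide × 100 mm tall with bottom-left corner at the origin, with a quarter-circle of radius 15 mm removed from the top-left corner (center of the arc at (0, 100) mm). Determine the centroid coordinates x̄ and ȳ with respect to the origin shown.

plate: A = 140 × 100 = 14000.00, centroid at (70.00, 50.00).
removed quarter-circle: A = −¼π·15² = -176.71, centroid at (6.37, 93.63).
ΣA = 13823.29 mm², ΣAx̄ = 978875.00 mm³, ΣAȳ = 683453.54 mm³.
x̄ = 978875.00/13823.29 = 70.81 mm; ȳ = 683453.54/13823.29 = 49.44 mm.

x̄ = 70.81 mm, ȳ = 49.44 mm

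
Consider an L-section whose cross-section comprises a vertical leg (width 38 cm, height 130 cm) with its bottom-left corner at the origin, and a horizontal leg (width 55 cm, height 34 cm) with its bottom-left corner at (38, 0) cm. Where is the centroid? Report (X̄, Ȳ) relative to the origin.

Part | A | x̄ᵢ | ȳᵢ | A·x̄ᵢ | A·ȳᵢ
vertical leg | 4940.00 | 19.00 | 65.00 | 93860.00 | 321100.00
horizontal leg | 1870.00 | 65.50 | 17.00 | 122485.00 | 31790.00
Σ | 6810.00 |  |  | 216345.00 | 352890.00
X̄ = 216345.00 / 6810.00 = 31.77 cm
Ȳ = 352890.00 / 6810.00 = 51.82 cm

X̄ = 31.77 cm, Ȳ = 51.82 cm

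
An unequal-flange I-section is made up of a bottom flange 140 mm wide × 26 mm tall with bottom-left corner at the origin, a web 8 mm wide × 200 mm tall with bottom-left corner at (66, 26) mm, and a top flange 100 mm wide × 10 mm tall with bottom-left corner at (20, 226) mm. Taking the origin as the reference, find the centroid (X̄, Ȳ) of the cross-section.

bottom flange: A = 140 × 26 = 3640.00, centroid at (70.00, 13.00).
web: A = 8 × 200 = 1600.00, centroid at (70.00, 126.00).
top flange: A = 100 × 10 = 1000.00, centroid at (70.00, 231.00).
ΣA = 6240.00 mm²
ΣAX̄ = (3640.00)(70.00) + (1600.00)(70.00) + (1000.00)(70.00) = 436800.00 mm³
ΣAȲ = (3640.00)(13.00) + (1600.00)(126.00) + (1000.00)(231.00) = 479920.00 mm³
X̄ = 436800.00 / 6240.00 = 70.00 mm
Ȳ = 479920.00 / 6240.00 = 76.91 mm

X̄ = 70.00 mm, Ȳ = 76.91 mm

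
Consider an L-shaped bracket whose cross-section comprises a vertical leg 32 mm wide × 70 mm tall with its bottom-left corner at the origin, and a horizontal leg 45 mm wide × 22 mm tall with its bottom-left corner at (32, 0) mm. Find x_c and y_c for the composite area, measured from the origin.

vertical leg: A = 32 × 70 = 2240.00, centroid at (16.00, 35.00).
horizontal leg: A = 45 × 22 = 990.00, centroid at (54.50, 11.00).
ΣA = 3230.00 mm², ΣAx_c = 89795.00 mm³, ΣAy_c = 89290.00 mm³.
x_c = 89795.00/3230.00 = 27.80 mm; y_c = 89290.00/3230.00 = 27.64 mm.

x_c = 27.80 mm, y_c = 27.64 mm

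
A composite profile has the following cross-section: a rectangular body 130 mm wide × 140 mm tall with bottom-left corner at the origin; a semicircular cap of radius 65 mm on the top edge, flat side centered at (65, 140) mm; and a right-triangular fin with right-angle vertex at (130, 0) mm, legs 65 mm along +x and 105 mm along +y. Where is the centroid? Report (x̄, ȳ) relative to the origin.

x̄ = 75.47 mm, ȳ = 88.70 mm

rectangular body: A = 130 × 140 = 18200.00, centroid at (65.00, 70.00).
semicircular top: A = ½π·65² = 6636.61, centroid at (65.00, 167.59).
triangular fin: A = ½·65·105 = 3412.50, centroid at (151.67, 35.00).
ΣA = 28249.11 mm², ΣAx̄ = 2131942.44 mm³, ΣAȳ = 2505646.86 mm³.
x̄ = 2131942.44/28249.11 = 75.47 mm; ȳ = 2505646.86/28249.11 = 88.70 mm.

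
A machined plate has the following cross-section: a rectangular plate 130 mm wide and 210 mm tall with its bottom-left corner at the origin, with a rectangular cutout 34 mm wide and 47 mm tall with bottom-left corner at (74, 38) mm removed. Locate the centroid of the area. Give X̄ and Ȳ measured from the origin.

X̄ = 63.38 mm, Ȳ = 107.70 mm

plate: A = 130 × 210 = 27300.00, centroid at (65.00, 105.00).
hole: A = −(34 × 47) = -1598.00, centroid at (91.00, 61.50).
ΣA = 25702.00 mm², ΣAX̄ = 1629082.00 mm³, ΣAȲ = 2768223.00 mm³.
X̄ = 1629082.00/25702.00 = 63.38 mm; Ȳ = 2768223.00/25702.00 = 107.70 mm.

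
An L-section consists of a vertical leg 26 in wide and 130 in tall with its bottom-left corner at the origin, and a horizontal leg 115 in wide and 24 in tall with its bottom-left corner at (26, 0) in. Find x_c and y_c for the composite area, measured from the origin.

vertical leg: A = 26 × 130 = 3380.00, centroid at (13.00, 65.00).
horizontal leg: A = 115 × 24 = 2760.00, centroid at (83.50, 12.00).
ΣA = 6140.00 in²
ΣAx_c = (3380.00)(13.00) + (2760.00)(83.50) = 274400.00 in³
ΣAy_c = (3380.00)(65.00) + (2760.00)(12.00) = 252820.00 in³
x_c = 274400.00 / 6140.00 = 44.69 in
y_c = 252820.00 / 6140.00 = 41.18 in

x_c = 44.69 in, y_c = 41.18 in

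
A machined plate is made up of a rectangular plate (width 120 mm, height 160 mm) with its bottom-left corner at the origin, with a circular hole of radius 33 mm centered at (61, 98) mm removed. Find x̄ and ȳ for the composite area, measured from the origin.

plate: A = 120 × 160 = 19200.00, centroid at (60.00, 80.00).
hole: A = −π·33² = -3421.19, centroid at (61.00, 98.00).
ΣA = 15778.81 mm², ΣAx̄ = 943307.14 mm³, ΣAȳ = 1200722.95 mm³.
x̄ = 943307.14/15778.81 = 59.78 mm; ȳ = 1200722.95/15778.81 = 76.10 mm.

x̄ = 59.78 mm, ȳ = 76.10 mm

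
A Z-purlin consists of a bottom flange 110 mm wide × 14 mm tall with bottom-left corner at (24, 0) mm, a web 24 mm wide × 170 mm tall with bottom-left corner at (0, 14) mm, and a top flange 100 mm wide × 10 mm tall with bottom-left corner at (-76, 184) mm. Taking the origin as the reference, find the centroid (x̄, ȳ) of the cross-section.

Part | A | x̄ᵢ | ȳᵢ | A·x̄ᵢ | A·ȳᵢ
bottom flange | 1540.00 | 79.00 | 7.00 | 121660.00 | 10780.00
web | 4080.00 | 12.00 | 99.00 | 48960.00 | 403920.00
top flange | 1000.00 | -26.00 | 189.00 | -26000.00 | 189000.00
Σ | 6620.00 |  |  | 144620.00 | 603700.00
x̄ = 144620.00 / 6620.00 = 21.85 mm
ȳ = 603700.00 / 6620.00 = 91.19 mm

x̄ = 21.85 mm, ȳ = 91.19 mm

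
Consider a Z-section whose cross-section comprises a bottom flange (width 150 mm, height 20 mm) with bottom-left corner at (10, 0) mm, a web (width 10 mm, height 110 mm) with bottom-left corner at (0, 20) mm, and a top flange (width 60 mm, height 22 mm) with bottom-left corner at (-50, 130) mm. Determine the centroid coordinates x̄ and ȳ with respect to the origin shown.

bottom flange: A = 150 × 20 = 3000.00, centroid at (85.00, 10.00).
web: A = 10 × 110 = 1100.00, centroid at (5.00, 75.00).
top flange: A = 60 × 22 = 1320.00, centroid at (-20.00, 141.00).
ΣA = 5420.00 mm², ΣAx̄ = 234100.00 mm³, ΣAȳ = 298620.00 mm³.
x̄ = 234100.00/5420.00 = 43.19 mm; ȳ = 298620.00/5420.00 = 55.10 mm.

x̄ = 43.19 mm, ȳ = 55.10 mm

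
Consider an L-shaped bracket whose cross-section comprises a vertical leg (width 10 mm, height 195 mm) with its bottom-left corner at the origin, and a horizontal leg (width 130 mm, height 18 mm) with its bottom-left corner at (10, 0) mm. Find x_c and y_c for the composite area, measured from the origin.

vertical leg: A = 10 × 195 = 1950.00, centroid at (5.00, 97.50).
horizontal leg: A = 130 × 18 = 2340.00, centroid at (75.00, 9.00).
ΣA = 4290.00 mm², ΣAx_c = 185250.00 mm³, ΣAy_c = 211185.00 mm³.
x_c = 185250.00/4290.00 = 43.18 mm; y_c = 211185.00/4290.00 = 49.23 mm.

x_c = 43.18 mm, y_c = 49.23 mm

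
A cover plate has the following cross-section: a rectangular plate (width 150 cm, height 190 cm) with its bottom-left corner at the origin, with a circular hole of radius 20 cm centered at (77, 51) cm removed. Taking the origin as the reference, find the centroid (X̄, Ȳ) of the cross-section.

X̄ = 74.91 cm, Ȳ = 97.03 cm

plate: A = 150 × 190 = 28500.00, centroid at (75.00, 95.00).
hole: A = −π·20² = -1256.64, centroid at (77.00, 51.00).
ΣA = 27243.36 cm²
ΣAX̄ = (28500.00)(75.00) + (-1256.64)(77.00) = 2040738.95 cm³
ΣAȲ = (28500.00)(95.00) + (-1256.64)(51.00) = 2643411.51 cm³
X̄ = 2040738.95 / 27243.36 = 74.91 cm
Ȳ = 2643411.51 / 27243.36 = 97.03 cm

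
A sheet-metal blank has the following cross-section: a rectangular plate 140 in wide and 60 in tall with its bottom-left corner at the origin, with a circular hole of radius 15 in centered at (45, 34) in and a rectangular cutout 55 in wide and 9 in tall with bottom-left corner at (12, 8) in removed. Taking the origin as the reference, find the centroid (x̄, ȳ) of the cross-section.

plate: A = 140 × 60 = 8400.00, centroid at (70.00, 30.00).
hole 1: A = −π·15² = -706.86, centroid at (45.00, 34.00).
hole 2: A = −(55 × 9) = -495.00, centroid at (39.50, 12.50).
ΣA = 7198.14 in², ΣAx̄ = 536638.87 in³, ΣAȳ = 221779.32 in³.
x̄ = 536638.87/7198.14 = 74.55 in; ȳ = 221779.32/7198.14 = 30.81 in.

x̄ = 74.55 in, ȳ = 30.81 in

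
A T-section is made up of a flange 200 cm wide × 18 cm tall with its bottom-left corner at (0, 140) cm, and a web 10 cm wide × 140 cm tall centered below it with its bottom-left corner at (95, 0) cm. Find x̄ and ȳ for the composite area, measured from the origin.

web: A = 10 × 140 = 1400.00, centroid at (100.00, 70.00).
flange: A = 200 × 18 = 3600.00, centroid at (100.00, 149.00).
ΣA = 5000.00 cm²
ΣAx̄ = (1400.00)(100.00) + (3600.00)(100.00) = 500000.00 cm³
ΣAȳ = (1400.00)(70.00) + (3600.00)(149.00) = 634400.00 cm³
x̄ = 500000.00 / 5000.00 = 100.00 cm
ȳ = 634400.00 / 5000.00 = 126.88 cm

x̄ = 100.00 cm, ȳ = 126.88 cm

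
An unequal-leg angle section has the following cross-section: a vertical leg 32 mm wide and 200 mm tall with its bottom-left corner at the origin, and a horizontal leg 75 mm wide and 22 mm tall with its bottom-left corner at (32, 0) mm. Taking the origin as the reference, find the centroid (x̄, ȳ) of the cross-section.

x̄ = 26.97 mm, ȳ = 81.76 mm

Part | A | x̄ᵢ | ȳᵢ | A·x̄ᵢ | A·ȳᵢ
vertical leg | 6400.00 | 16.00 | 100.00 | 102400.00 | 640000.00
horizontal leg | 1650.00 | 69.50 | 11.00 | 114675.00 | 18150.00
Σ | 8050.00 |  |  | 217075.00 | 658150.00
x̄ = 217075.00 / 8050.00 = 26.97 mm
ȳ = 658150.00 / 8050.00 = 81.76 mm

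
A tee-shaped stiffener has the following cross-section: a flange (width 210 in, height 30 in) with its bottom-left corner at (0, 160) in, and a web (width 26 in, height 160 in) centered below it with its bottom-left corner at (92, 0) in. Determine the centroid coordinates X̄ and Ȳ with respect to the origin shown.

web: A = 26 × 160 = 4160.00, centroid at (105.00, 80.00).
flange: A = 210 × 30 = 6300.00, centroid at (105.00, 175.00).
ΣA = 10460.00 in², ΣAX̄ = 1098300.00 in³, ΣAȲ = 1435300.00 in³.
X̄ = 1098300.00/10460.00 = 105.00 in; Ȳ = 1435300.00/10460.00 = 137.22 in.

X̄ = 105.00 in, Ȳ = 137.22 in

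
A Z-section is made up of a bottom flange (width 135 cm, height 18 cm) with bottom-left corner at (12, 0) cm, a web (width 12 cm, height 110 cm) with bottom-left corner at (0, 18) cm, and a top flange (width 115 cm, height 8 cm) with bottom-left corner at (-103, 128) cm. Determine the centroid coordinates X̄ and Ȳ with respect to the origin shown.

Part | A | x̄ᵢ | ȳᵢ | A·x̄ᵢ | A·ȳᵢ
bottom flange | 2430.00 | 79.50 | 9.00 | 193185.00 | 21870.00
web | 1320.00 | 6.00 | 73.00 | 7920.00 | 96360.00
top flange | 920.00 | -45.50 | 132.00 | -41860.00 | 121440.00
Σ | 4670.00 |  |  | 159245.00 | 239670.00
X̄ = 159245.00 / 4670.00 = 34.10 cm
Ȳ = 239670.00 / 4670.00 = 51.32 cm

X̄ = 34.10 cm, Ȳ = 51.32 cm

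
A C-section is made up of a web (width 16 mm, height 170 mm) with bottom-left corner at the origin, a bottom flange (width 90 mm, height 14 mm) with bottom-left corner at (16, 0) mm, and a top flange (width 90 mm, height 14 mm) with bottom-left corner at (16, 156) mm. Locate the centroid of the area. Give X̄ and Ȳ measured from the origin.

Part | A | x̄ᵢ | ȳᵢ | A·x̄ᵢ | A·ȳᵢ
web | 2720.00 | 8.00 | 85.00 | 21760.00 | 231200.00
bottom flange | 1260.00 | 61.00 | 7.00 | 76860.00 | 8820.00
top flange | 1260.00 | 61.00 | 163.00 | 76860.00 | 205380.00
Σ | 5240.00 |  |  | 175480.00 | 445400.00
X̄ = 175480.00 / 5240.00 = 33.49 mm
Ȳ = 445400.00 / 5240.00 = 85.00 mm

X̄ = 33.49 mm, Ȳ = 85.00 mm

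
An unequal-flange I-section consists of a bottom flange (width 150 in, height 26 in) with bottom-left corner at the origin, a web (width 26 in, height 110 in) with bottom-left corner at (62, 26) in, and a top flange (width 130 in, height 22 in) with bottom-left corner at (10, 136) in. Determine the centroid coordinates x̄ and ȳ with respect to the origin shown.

x̄ = 75.00 in, ȳ = 73.05 in

bottom flange: A = 150 × 26 = 3900.00, centroid at (75.00, 13.00).
web: A = 26 × 110 = 2860.00, centroid at (75.00, 81.00).
top flange: A = 130 × 22 = 2860.00, centroid at (75.00, 147.00).
ΣA = 9620.00 in², ΣAx̄ = 721500.00 in³, ΣAȳ = 702780.00 in³.
x̄ = 721500.00/9620.00 = 75.00 in; ȳ = 702780.00/9620.00 = 73.05 in.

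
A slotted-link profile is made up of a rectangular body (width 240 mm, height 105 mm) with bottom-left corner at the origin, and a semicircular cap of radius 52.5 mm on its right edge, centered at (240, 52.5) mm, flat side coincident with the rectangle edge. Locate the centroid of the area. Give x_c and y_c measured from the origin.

rectangular body: A = 240 × 105 = 25200.00, centroid at (120.00, 52.50).
semicircular end: A = ½π·52.5² = 4329.51, centroid at (262.28, 52.50).
ΣA = 29529.51 mm²
ΣAx_c = (25200.00)(120.00) + (4329.51)(262.28) = 4159550.52 mm³
ΣAy_c = (25200.00)(52.50) + (4329.51)(52.50) = 1550299.14 mm³
x_c = 4159550.52 / 29529.51 = 140.86 mm
y_c = 1550299.14 / 29529.51 = 52.50 mm

x_c = 140.86 mm, y_c = 52.50 mm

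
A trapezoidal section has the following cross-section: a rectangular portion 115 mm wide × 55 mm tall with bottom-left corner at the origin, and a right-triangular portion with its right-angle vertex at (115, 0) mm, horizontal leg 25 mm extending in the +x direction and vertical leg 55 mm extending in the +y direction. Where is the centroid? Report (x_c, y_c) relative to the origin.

Part | A | x̄ᵢ | ȳᵢ | A·x̄ᵢ | A·ȳᵢ
rectangular portion | 6325.00 | 57.50 | 27.50 | 363687.50 | 173937.50
triangular portion | 687.50 | 123.33 | 18.33 | 84791.67 | 12604.17
Σ | 7012.50 |  |  | 448479.17 | 186541.67
x_c = 448479.17 / 7012.50 = 63.95 mm
y_c = 186541.67 / 7012.50 = 26.60 mm

x_c = 63.95 mm, y_c = 26.60 mm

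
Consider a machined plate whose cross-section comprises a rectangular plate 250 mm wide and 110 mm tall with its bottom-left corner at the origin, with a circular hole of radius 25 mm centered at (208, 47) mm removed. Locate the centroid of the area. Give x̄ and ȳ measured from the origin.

Part | A | x̄ᵢ | ȳᵢ | A·x̄ᵢ | A·ȳᵢ
plate | 27500.00 | 125.00 | 55.00 | 3437500.00 | 1512500.00
hole | -1963.50 | 208.00 | 47.00 | -408407.04 | -92284.28
Σ | 25536.50 |  |  | 3029092.96 | 1420215.72
x̄ = 3029092.96 / 25536.50 = 118.62 mm
ȳ = 1420215.72 / 25536.50 = 55.62 mm

x̄ = 118.62 mm, ȳ = 55.62 mm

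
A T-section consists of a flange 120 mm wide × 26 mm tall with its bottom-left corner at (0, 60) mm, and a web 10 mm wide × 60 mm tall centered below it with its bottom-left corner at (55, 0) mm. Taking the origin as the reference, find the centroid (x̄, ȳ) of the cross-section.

Part | A | x̄ᵢ | ȳᵢ | A·x̄ᵢ | A·ȳᵢ
web | 600.00 | 60.00 | 30.00 | 36000.00 | 18000.00
flange | 3120.00 | 60.00 | 73.00 | 187200.00 | 227760.00
Σ | 3720.00 |  |  | 223200.00 | 245760.00
x̄ = 223200.00 / 3720.00 = 60.00 mm
ȳ = 245760.00 / 3720.00 = 66.06 mm

x̄ = 60.00 mm, ȳ = 66.06 mm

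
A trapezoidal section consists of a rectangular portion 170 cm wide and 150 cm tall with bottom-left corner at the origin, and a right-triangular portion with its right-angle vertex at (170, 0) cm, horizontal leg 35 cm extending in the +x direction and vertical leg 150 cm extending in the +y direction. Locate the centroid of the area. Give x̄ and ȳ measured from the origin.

x̄ = 94.02 cm, ȳ = 72.67 cm

rectangular portion: A = 170 × 150 = 25500.00, centroid at (85.00, 75.00).
triangular portion: A = ½·35·150 = 2625.00, centroid at (181.67, 50.00).
ΣA = 28125.00 cm², ΣAx̄ = 2644375.00 cm³, ΣAȳ = 2043750.00 cm³.
x̄ = 2644375.00/28125.00 = 94.02 cm; ȳ = 2043750.00/28125.00 = 72.67 cm.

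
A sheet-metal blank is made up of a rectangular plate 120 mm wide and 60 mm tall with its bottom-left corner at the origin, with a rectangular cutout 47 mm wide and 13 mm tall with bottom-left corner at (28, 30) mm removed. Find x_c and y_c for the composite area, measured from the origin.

x_c = 60.79 mm, y_c = 29.40 mm

Part | A | x̄ᵢ | ȳᵢ | A·x̄ᵢ | A·ȳᵢ
plate | 7200.00 | 60.00 | 30.00 | 432000.00 | 216000.00
hole | -611.00 | 51.50 | 36.50 | -31466.50 | -22301.50
Σ | 6589.00 |  |  | 400533.50 | 193698.50
x_c = 400533.50 / 6589.00 = 60.79 mm
y_c = 193698.50 / 6589.00 = 29.40 mm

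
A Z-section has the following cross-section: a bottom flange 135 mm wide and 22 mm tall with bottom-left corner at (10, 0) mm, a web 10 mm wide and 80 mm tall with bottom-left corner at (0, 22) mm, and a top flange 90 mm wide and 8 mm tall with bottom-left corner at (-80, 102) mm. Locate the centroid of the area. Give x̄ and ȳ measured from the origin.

bottom flange: A = 135 × 22 = 2970.00, centroid at (77.50, 11.00).
web: A = 10 × 80 = 800.00, centroid at (5.00, 62.00).
top flange: A = 90 × 8 = 720.00, centroid at (-35.00, 106.00).
ΣA = 4490.00 mm², ΣAx̄ = 208975.00 mm³, ΣAȳ = 158590.00 mm³.
x̄ = 208975.00/4490.00 = 46.54 mm; ȳ = 158590.00/4490.00 = 35.32 mm.

x̄ = 46.54 mm, ȳ = 35.32 mm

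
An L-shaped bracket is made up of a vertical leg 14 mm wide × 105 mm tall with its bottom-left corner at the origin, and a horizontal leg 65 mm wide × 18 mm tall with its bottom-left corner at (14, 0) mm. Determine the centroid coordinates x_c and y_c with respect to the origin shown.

x_c = 24.51 mm, y_c = 33.22 mm

vertical leg: A = 14 × 105 = 1470.00, centroid at (7.00, 52.50).
horizontal leg: A = 65 × 18 = 1170.00, centroid at (46.50, 9.00).
ΣA = 2640.00 mm², ΣAx_c = 64695.00 mm³, ΣAy_c = 87705.00 mm³.
x_c = 64695.00/2640.00 = 24.51 mm; y_c = 87705.00/2640.00 = 33.22 mm.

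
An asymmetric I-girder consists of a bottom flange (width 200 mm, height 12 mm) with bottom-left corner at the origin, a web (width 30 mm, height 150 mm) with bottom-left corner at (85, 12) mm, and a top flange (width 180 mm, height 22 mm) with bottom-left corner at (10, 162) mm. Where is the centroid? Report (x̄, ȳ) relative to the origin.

x̄ = 100.00 mm, ȳ = 100.46 mm

bottom flange: A = 200 × 12 = 2400.00, centroid at (100.00, 6.00).
web: A = 30 × 150 = 4500.00, centroid at (100.00, 87.00).
top flange: A = 180 × 22 = 3960.00, centroid at (100.00, 173.00).
ΣA = 10860.00 mm², ΣAx̄ = 1086000.00 mm³, ΣAȳ = 1090980.00 mm³.
x̄ = 1086000.00/10860.00 = 100.00 mm; ȳ = 1090980.00/10860.00 = 100.46 mm.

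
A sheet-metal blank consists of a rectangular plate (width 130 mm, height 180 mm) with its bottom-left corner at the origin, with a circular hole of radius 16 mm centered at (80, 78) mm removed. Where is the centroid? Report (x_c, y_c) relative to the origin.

x_c = 64.47 mm, y_c = 90.43 mm

plate: A = 130 × 180 = 23400.00, centroid at (65.00, 90.00).
hole: A = −π·16² = -804.25, centroid at (80.00, 78.00).
ΣA = 22595.75 mm²
ΣAx_c = (23400.00)(65.00) + (-804.25)(80.00) = 1456660.18 mm³
ΣAy_c = (23400.00)(90.00) + (-804.25)(78.00) = 2043268.68 mm³
x_c = 1456660.18 / 22595.75 = 64.47 mm
y_c = 2043268.68 / 22595.75 = 90.43 mm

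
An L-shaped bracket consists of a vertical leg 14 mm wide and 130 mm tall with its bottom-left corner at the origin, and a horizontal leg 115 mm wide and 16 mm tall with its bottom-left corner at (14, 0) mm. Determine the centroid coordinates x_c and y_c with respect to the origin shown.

x_c = 39.43 mm, y_c = 36.34 mm

Part | A | x̄ᵢ | ȳᵢ | A·x̄ᵢ | A·ȳᵢ
vertical leg | 1820.00 | 7.00 | 65.00 | 12740.00 | 118300.00
horizontal leg | 1840.00 | 71.50 | 8.00 | 131560.00 | 14720.00
Σ | 3660.00 |  |  | 144300.00 | 133020.00
x_c = 144300.00 / 3660.00 = 39.43 mm
y_c = 133020.00 / 3660.00 = 36.34 mm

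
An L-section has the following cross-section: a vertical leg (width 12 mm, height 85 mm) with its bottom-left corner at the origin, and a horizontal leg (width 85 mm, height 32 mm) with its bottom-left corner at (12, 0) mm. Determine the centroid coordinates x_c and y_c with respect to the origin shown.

x_c = 41.27 mm, y_c = 23.23 mm

vertical leg: A = 12 × 85 = 1020.00, centroid at (6.00, 42.50).
horizontal leg: A = 85 × 32 = 2720.00, centroid at (54.50, 16.00).
ΣA = 3740.00 mm², ΣAx_c = 154360.00 mm³, ΣAy_c = 86870.00 mm³.
x_c = 154360.00/3740.00 = 41.27 mm; y_c = 86870.00/3740.00 = 23.23 mm.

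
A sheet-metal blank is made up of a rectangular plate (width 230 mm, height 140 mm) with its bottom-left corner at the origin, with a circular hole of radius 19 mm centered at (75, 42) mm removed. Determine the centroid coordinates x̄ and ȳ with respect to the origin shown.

plate: A = 230 × 140 = 32200.00, centroid at (115.00, 70.00).
hole: A = −π·19² = -1134.11, centroid at (75.00, 42.00).
ΣA = 31065.89 mm², ΣAx̄ = 3617941.38 mm³, ΣAȳ = 2206367.17 mm³.
x̄ = 3617941.38/31065.89 = 116.46 mm; ȳ = 2206367.17/31065.89 = 71.02 mm.

x̄ = 116.46 mm, ȳ = 71.02 mm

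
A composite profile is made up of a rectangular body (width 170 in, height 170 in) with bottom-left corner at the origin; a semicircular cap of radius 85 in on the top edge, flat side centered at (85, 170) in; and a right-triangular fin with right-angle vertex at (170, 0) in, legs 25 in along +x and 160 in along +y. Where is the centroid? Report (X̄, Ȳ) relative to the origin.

Part | A | x̄ᵢ | ȳᵢ | A·x̄ᵢ | A·ȳᵢ
rectangular body | 28900.00 | 85.00 | 85.00 | 2456500.00 | 2456500.00
semicircular top | 11349.00 | 85.00 | 206.08 | 964665.29 | 2338747.26
triangular fin | 2000.00 | 178.33 | 53.33 | 356666.67 | 106666.67
Σ | 42249.00 |  |  | 3777831.96 | 4901913.92
X̄ = 3777831.96 / 42249.00 = 89.42 in
Ȳ = 4901913.92 / 42249.00 = 116.02 in

X̄ = 89.42 in, Ȳ = 116.02 in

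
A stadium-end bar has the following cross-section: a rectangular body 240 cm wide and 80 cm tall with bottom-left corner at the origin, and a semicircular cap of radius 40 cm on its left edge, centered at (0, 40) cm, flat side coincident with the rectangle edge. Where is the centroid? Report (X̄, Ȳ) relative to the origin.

rectangular body: A = 240 × 80 = 19200.00, centroid at (120.00, 40.00).
semicircular end: A = ½π·40² = 2513.27, centroid at (-16.98, 40.00).
ΣA = 21713.27 cm²
ΣAX̄ = (19200.00)(120.00) + (2513.27)(-16.98) = 2261333.33 cm³
ΣAȲ = (19200.00)(40.00) + (2513.27)(40.00) = 868530.96 cm³
X̄ = 2261333.33 / 21713.27 = 104.15 cm
Ȳ = 868530.96 / 21713.27 = 40.00 cm

X̄ = 104.15 cm, Ȳ = 40.00 cm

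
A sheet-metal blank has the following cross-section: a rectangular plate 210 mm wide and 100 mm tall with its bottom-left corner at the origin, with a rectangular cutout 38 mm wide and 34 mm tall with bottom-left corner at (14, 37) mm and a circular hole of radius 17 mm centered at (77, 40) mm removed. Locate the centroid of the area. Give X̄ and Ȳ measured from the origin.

plate: A = 210 × 100 = 21000.00, centroid at (105.00, 50.00).
hole 1: A = −(38 × 34) = -1292.00, centroid at (33.00, 54.00).
hole 2: A = −π·17² = -907.92, centroid at (77.00, 40.00).
ΣA = 18800.08 mm², ΣAX̄ = 2092454.14 mm³, ΣAȲ = 943915.19 mm³.
X̄ = 2092454.14/18800.08 = 111.30 mm; Ȳ = 943915.19/18800.08 = 50.21 mm.

X̄ = 111.30 mm, Ȳ = 50.21 mm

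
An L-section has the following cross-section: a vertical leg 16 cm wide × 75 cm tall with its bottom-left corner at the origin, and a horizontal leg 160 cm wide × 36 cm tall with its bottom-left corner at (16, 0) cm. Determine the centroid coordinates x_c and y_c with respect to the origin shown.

vertical leg: A = 16 × 75 = 1200.00, centroid at (8.00, 37.50).
horizontal leg: A = 160 × 36 = 5760.00, centroid at (96.00, 18.00).
ΣA = 6960.00 cm², ΣAx_c = 562560.00 cm³, ΣAy_c = 148680.00 cm³.
x_c = 562560.00/6960.00 = 80.83 cm; y_c = 148680.00/6960.00 = 21.36 cm.

x_c = 80.83 cm, y_c = 21.36 cm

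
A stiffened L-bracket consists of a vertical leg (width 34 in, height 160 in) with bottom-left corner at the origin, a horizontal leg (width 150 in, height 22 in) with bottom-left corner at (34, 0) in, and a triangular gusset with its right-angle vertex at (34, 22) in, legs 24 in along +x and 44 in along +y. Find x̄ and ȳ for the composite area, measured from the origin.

x̄ = 51.18 in, ȳ = 52.96 in

vertical leg: A = 34 × 160 = 5440.00, centroid at (17.00, 80.00).
horizontal leg: A = 150 × 22 = 3300.00, centroid at (109.00, 11.00).
gusset: A = ½·24·44 = 528.00, centroid at (42.00, 36.67).
ΣA = 9268.00 in², ΣAx̄ = 474356.00 in³, ΣAȳ = 490860.00 in³.
x̄ = 474356.00/9268.00 = 51.18 in; ȳ = 490860.00/9268.00 = 52.96 in.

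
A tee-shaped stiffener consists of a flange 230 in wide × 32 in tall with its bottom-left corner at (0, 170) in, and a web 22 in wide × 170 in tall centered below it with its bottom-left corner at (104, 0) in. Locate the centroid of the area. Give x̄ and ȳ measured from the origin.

x̄ = 115.00 in, ȳ = 151.97 in

web: A = 22 × 170 = 3740.00, centroid at (115.00, 85.00).
flange: A = 230 × 32 = 7360.00, centroid at (115.00, 186.00).
ΣA = 11100.00 in², ΣAx̄ = 1276500.00 in³, ΣAȳ = 1686860.00 in³.
x̄ = 1276500.00/11100.00 = 115.00 in; ȳ = 1686860.00/11100.00 = 151.97 in.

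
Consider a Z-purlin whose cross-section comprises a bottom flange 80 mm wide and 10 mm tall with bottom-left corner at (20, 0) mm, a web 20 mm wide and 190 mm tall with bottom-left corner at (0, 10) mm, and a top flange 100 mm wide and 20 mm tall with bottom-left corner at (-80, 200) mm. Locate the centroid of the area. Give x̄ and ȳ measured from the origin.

x̄ = 3.94 mm, ȳ = 124.70 mm

bottom flange: A = 80 × 10 = 800.00, centroid at (60.00, 5.00).
web: A = 20 × 190 = 3800.00, centroid at (10.00, 105.00).
top flange: A = 100 × 20 = 2000.00, centroid at (-30.00, 210.00).
ΣA = 6600.00 mm²
ΣAx̄ = (800.00)(60.00) + (3800.00)(10.00) + (2000.00)(-30.00) = 26000.00 mm³
ΣAȳ = (800.00)(5.00) + (3800.00)(105.00) + (2000.00)(210.00) = 823000.00 mm³
x̄ = 26000.00 / 6600.00 = 3.94 mm
ȳ = 823000.00 / 6600.00 = 124.70 mm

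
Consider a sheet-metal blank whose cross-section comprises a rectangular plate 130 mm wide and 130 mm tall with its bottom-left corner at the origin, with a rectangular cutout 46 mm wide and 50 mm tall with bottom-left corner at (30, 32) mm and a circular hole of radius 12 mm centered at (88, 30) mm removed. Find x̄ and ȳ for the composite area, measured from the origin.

Part | A | x̄ᵢ | ȳᵢ | A·x̄ᵢ | A·ȳᵢ
plate | 16900.00 | 65.00 | 65.00 | 1098500.00 | 1098500.00
hole 1 | -2300.00 | 53.00 | 57.00 | -121900.00 | -131100.00
hole 2 | -452.39 | 88.00 | 30.00 | -39810.26 | -13571.68
Σ | 14147.61 |  |  | 936789.74 | 953828.32
x̄ = 936789.74 / 14147.61 = 66.22 mm
ȳ = 953828.32 / 14147.61 = 67.42 mm

x̄ = 66.22 mm, ȳ = 67.42 mm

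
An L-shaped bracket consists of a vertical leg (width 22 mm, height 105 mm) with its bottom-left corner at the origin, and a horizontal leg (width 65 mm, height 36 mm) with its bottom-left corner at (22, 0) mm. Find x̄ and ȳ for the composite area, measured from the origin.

x̄ = 32.89 mm, ȳ = 35.14 mm

vertical leg: A = 22 × 105 = 2310.00, centroid at (11.00, 52.50).
horizontal leg: A = 65 × 36 = 2340.00, centroid at (54.50, 18.00).
ΣA = 4650.00 mm²
ΣAx̄ = (2310.00)(11.00) + (2340.00)(54.50) = 152940.00 mm³
ΣAȳ = (2310.00)(52.50) + (2340.00)(18.00) = 163395.00 mm³
x̄ = 152940.00 / 4650.00 = 32.89 mm
ȳ = 163395.00 / 4650.00 = 35.14 mm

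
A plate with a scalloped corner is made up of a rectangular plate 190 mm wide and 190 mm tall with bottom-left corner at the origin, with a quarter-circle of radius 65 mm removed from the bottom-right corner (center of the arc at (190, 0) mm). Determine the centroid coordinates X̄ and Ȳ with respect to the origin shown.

plate: A = 190 × 190 = 36100.00, centroid at (95.00, 95.00).
removed quarter-circle: A = −¼π·65² = -3318.31, centroid at (162.41, 27.59).
ΣA = 32781.69 mm², ΣAX̄ = 2890563.29 mm³, ΣAȲ = 3337958.33 mm³.
X̄ = 2890563.29/32781.69 = 88.18 mm; Ȳ = 3337958.33/32781.69 = 101.82 mm.

X̄ = 88.18 mm, Ȳ = 101.82 mm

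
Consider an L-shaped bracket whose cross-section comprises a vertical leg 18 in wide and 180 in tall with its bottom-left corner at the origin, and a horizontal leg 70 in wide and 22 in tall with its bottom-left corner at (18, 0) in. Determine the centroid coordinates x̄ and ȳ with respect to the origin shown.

vertical leg: A = 18 × 180 = 3240.00, centroid at (9.00, 90.00).
horizontal leg: A = 70 × 22 = 1540.00, centroid at (53.00, 11.00).
ΣA = 4780.00 in²
ΣAx̄ = (3240.00)(9.00) + (1540.00)(53.00) = 110780.00 in³
ΣAȳ = (3240.00)(90.00) + (1540.00)(11.00) = 308540.00 in³
x̄ = 110780.00 / 4780.00 = 23.18 in
ȳ = 308540.00 / 4780.00 = 64.55 in

x̄ = 23.18 in, ȳ = 64.55 in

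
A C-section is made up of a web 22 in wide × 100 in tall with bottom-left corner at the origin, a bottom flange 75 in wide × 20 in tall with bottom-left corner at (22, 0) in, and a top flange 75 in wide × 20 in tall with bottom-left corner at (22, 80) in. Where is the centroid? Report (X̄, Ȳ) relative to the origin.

X̄ = 38.98 in, Ȳ = 50.00 in

Part | A | x̄ᵢ | ȳᵢ | A·x̄ᵢ | A·ȳᵢ
web | 2200.00 | 11.00 | 50.00 | 24200.00 | 110000.00
bottom flange | 1500.00 | 59.50 | 10.00 | 89250.00 | 15000.00
top flange | 1500.00 | 59.50 | 90.00 | 89250.00 | 135000.00
Σ | 5200.00 |  |  | 202700.00 | 260000.00
X̄ = 202700.00 / 5200.00 = 38.98 in
Ȳ = 260000.00 / 5200.00 = 50.00 in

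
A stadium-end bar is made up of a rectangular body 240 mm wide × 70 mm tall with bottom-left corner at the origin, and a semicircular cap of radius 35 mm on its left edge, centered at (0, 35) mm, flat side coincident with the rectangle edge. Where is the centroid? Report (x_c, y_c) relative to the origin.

rectangular body: A = 240 × 70 = 16800.00, centroid at (120.00, 35.00).
semicircular end: A = ½π·35² = 1924.23, centroid at (-14.85, 35.00).
ΣA = 18724.23 mm², ΣAx_c = 1987416.67 mm³, ΣAy_c = 655347.89 mm³.
x_c = 1987416.67/18724.23 = 106.14 mm; y_c = 655347.89/18724.23 = 35.00 mm.

x_c = 106.14 mm, y_c = 35.00 mm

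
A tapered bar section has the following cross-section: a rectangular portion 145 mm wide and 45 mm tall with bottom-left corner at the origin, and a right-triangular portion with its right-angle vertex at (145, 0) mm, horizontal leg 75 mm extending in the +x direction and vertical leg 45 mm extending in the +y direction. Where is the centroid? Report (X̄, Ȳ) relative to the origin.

Part | A | x̄ᵢ | ȳᵢ | A·x̄ᵢ | A·ȳᵢ
rectangular portion | 6525.00 | 72.50 | 22.50 | 473062.50 | 146812.50
triangular portion | 1687.50 | 170.00 | 15.00 | 286875.00 | 25312.50
Σ | 8212.50 |  |  | 759937.50 | 172125.00
X̄ = 759937.50 / 8212.50 = 92.53 mm
Ȳ = 172125.00 / 8212.50 = 20.96 mm

X̄ = 92.53 mm, Ȳ = 20.96 mm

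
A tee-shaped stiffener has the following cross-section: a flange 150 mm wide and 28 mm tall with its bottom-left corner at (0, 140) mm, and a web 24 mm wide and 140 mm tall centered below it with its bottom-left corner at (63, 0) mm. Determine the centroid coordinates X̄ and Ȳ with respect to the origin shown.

X̄ = 75.00 mm, Ȳ = 116.67 mm

web: A = 24 × 140 = 3360.00, centroid at (75.00, 70.00).
flange: A = 150 × 28 = 4200.00, centroid at (75.00, 154.00).
ΣA = 7560.00 mm²
ΣAX̄ = (3360.00)(75.00) + (4200.00)(75.00) = 567000.00 mm³
ΣAȲ = (3360.00)(70.00) + (4200.00)(154.00) = 882000.00 mm³
X̄ = 567000.00 / 7560.00 = 75.00 mm
Ȳ = 882000.00 / 7560.00 = 116.67 mm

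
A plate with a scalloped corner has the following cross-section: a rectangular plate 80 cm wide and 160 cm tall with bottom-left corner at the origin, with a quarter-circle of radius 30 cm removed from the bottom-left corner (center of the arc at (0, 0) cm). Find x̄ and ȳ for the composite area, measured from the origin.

x̄ = 41.59 cm, ȳ = 83.93 cm

plate: A = 80 × 160 = 12800.00, centroid at (40.00, 80.00).
removed quarter-circle: A = −¼π·30² = -706.86, centroid at (12.73, 12.73).
ΣA = 12093.14 cm²
ΣAx̄ = (12800.00)(40.00) + (-706.86)(12.73) = 503000.00 cm³
ΣAȳ = (12800.00)(80.00) + (-706.86)(12.73) = 1015000.00 cm³
x̄ = 503000.00 / 12093.14 = 41.59 cm
ȳ = 1015000.00 / 12093.14 = 83.93 cm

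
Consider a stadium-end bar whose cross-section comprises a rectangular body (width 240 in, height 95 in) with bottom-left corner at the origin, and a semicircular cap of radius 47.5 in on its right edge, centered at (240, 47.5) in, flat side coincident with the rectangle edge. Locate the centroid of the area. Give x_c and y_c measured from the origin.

x_c = 138.86 in, y_c = 47.50 in

rectangular body: A = 240 × 95 = 22800.00, centroid at (120.00, 47.50).
semicircular end: A = ½π·47.5² = 3544.11, centroid at (260.16, 47.50).
ΣA = 26344.11 in²
ΣAx_c = (22800.00)(120.00) + (3544.11)(260.16) = 3658034.13 in³
ΣAy_c = (22800.00)(47.50) + (3544.11)(47.50) = 1251345.19 in³
x_c = 3658034.13 / 26344.11 = 138.86 in
y_c = 1251345.19 / 26344.11 = 47.50 in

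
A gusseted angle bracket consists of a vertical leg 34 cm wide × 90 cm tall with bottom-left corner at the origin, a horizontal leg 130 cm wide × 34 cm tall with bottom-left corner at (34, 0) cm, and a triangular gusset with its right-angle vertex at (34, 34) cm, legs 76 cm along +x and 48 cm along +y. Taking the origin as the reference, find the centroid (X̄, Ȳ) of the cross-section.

vertical leg: A = 34 × 90 = 3060.00, centroid at (17.00, 45.00).
horizontal leg: A = 130 × 34 = 4420.00, centroid at (99.00, 17.00).
gusset: A = ½·76·48 = 1824.00, centroid at (59.33, 50.00).
ΣA = 9304.00 cm², ΣAX̄ = 597824.00 cm³, ΣAȲ = 304040.00 cm³.
X̄ = 597824.00/9304.00 = 64.25 cm; Ȳ = 304040.00/9304.00 = 32.68 cm.

X̄ = 64.25 cm, Ȳ = 32.68 cm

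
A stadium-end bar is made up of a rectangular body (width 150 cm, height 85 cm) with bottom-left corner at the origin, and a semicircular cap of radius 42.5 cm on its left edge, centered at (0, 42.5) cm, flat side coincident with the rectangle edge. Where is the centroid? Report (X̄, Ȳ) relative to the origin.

X̄ = 58.06 cm, Ȳ = 42.50 cm

rectangular body: A = 150 × 85 = 12750.00, centroid at (75.00, 42.50).
semicircular end: A = ½π·42.5² = 2837.25, centroid at (-18.04, 42.50).
ΣA = 15587.25 cm²
ΣAX̄ = (12750.00)(75.00) + (2837.25)(-18.04) = 905072.92 cm³
ΣAȲ = (12750.00)(42.50) + (2837.25)(42.50) = 662458.16 cm³
X̄ = 905072.92 / 15587.25 = 58.06 cm
Ȳ = 662458.16 / 15587.25 = 42.50 cm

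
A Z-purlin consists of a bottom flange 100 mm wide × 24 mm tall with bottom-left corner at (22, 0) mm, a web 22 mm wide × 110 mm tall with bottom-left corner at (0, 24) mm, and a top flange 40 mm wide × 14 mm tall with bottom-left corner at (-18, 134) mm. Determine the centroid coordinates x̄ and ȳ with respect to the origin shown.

bottom flange: A = 100 × 24 = 2400.00, centroid at (72.00, 12.00).
web: A = 22 × 110 = 2420.00, centroid at (11.00, 79.00).
top flange: A = 40 × 14 = 560.00, centroid at (2.00, 141.00).
ΣA = 5380.00 mm²
ΣAx̄ = (2400.00)(72.00) + (2420.00)(11.00) + (560.00)(2.00) = 200540.00 mm³
ΣAȳ = (2400.00)(12.00) + (2420.00)(79.00) + (560.00)(141.00) = 298940.00 mm³
x̄ = 200540.00 / 5380.00 = 37.28 mm
ȳ = 298940.00 / 5380.00 = 55.57 mm

x̄ = 37.28 mm, ȳ = 55.57 mm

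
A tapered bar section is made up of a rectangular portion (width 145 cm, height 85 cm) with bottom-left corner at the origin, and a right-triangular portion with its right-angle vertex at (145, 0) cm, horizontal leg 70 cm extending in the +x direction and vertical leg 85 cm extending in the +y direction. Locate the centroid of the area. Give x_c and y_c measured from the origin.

x_c = 91.13 cm, y_c = 39.75 cm

Part | A | x̄ᵢ | ȳᵢ | A·x̄ᵢ | A·ȳᵢ
rectangular portion | 12325.00 | 72.50 | 42.50 | 893562.50 | 523812.50
triangular portion | 2975.00 | 168.33 | 28.33 | 500791.67 | 84291.67
Σ | 15300.00 |  |  | 1394354.17 | 608104.17
x_c = 1394354.17 / 15300.00 = 91.13 cm
y_c = 608104.17 / 15300.00 = 39.75 cm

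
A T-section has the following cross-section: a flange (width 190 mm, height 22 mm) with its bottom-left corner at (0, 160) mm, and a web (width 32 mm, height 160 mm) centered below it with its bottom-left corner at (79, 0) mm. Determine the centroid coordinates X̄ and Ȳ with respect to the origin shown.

Part | A | x̄ᵢ | ȳᵢ | A·x̄ᵢ | A·ȳᵢ
web | 5120.00 | 95.00 | 80.00 | 486400.00 | 409600.00
flange | 4180.00 | 95.00 | 171.00 | 397100.00 | 714780.00
Σ | 9300.00 |  |  | 883500.00 | 1124380.00
X̄ = 883500.00 / 9300.00 = 95.00 mm
Ȳ = 1124380.00 / 9300.00 = 120.90 mm

X̄ = 95.00 mm, Ȳ = 120.90 mm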